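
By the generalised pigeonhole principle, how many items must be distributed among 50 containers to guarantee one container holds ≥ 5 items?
n = (5 − 1)·50 + 1 = 201

By the generalised pigeonhole principle, to guarantee some box contains ≥ r objects we need more than (r − 1) · k objects total. Threshold: n = (r − 1) · k + 1. With r = 5 and k = 50: n = 4 · 50 + 1 = 200 + 1 = 201. For n = 200 = 4 · 50, we can put exactly 4 objects in every box, avoiding 5 in any single one — so 201 is tight.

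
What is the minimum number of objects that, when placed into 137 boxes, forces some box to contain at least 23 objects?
n = (23 − 1)·137 + 1 = 3015

By the generalised pigeonhole principle, to guarantee some box contains ≥ r objects we need more than (r − 1) · k objects total. Threshold: n = (r − 1) · k + 1. With r = 23 and k = 137: n = 22 · 137 + 1 = 3014 + 1 = 3015. For n = 3014 = 22 · 137, we can put exactly 22 objects in every box, avoiding 23 in any single one — so 3015 is tight.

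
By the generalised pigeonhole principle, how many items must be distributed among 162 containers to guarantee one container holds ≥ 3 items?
n = (3 − 1)·162 + 1 = 325

By the generalised pigeonhole principle, to guarantee some box contains ≥ r objects we need more than (r − 1) · k objects total. Threshold: n = (r − 1) · k + 1. With r = 3 and k = 162: n = 2 · 162 + 1 = 324 + 1 = 325. For n = 324 = 2 · 162, we can put exactly 2 objects in every box, avoiding 3 in any single one — so 325 is tight.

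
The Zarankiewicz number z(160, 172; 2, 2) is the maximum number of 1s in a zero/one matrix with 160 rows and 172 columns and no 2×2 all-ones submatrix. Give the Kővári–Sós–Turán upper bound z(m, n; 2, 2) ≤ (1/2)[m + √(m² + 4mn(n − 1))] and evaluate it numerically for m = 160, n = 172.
z(160, 172; 2, 2) ≤ (1/2)[160 + √(160² + 4·160·172·171)] = (1/2)[160 + √18849280] = 2250.7879

Kővári–Sós–Turán: let r_1, ..., r_160 be the row sums and z = Σ r_i the total number of 1s. Each pair of columns can share at most one row with both entries 1 (else a 2×2 all-ones block appears), so Σ_i C(r_i, 2) ≤ C(172, 2) = 14706. By convexity Σ_i C(r_i, 2) ≥ 160·C(z/160, 2) = z(z − 160)/(2·160), giving z² − 160z − 160·172·171 ≤ 0 and hence z ≤ (1/2)[160 + √(25600 + 4·4705920)] = (1/2)[160 + √18849280] ≈ (1/2)(160 + 4341.5758) = 2250.7879.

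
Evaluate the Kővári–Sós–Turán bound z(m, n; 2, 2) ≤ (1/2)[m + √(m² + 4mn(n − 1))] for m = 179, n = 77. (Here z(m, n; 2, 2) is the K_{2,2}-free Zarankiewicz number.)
z(179, 77; 2, 2) ≤ (1/2)[179 + √(179² + 4·179·77·76)] = (1/2)[179 + √4222073] = 1116.8842

Kővári–Sós–Turán: let r_1, ..., r_179 be the row sums and z = Σ r_i the total number of 1s. Each pair of columns can share at most one row with both entries 1 (else a 2×2 all-ones block appears), so Σ_i C(r_i, 2) ≤ C(77, 2) = 2926. By convexity Σ_i C(r_i, 2) ≥ 179·C(z/179, 2) = z(z − 179)/(2·179), giving z² − 179z − 179·77·76 ≤ 0 and hence z ≤ (1/2)[179 + √(32041 + 4·1047508)] = (1/2)[179 + √4222073] ≈ (1/2)(179 + 2054.7684) = 1116.8842.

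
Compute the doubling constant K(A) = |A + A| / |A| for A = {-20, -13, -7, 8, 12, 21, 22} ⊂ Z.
K = |A + A| / |A| = 27/7

Enumerate A + A = {a + b : a, b ∈ A}. With |A| = 7, there are |A|^2 = 49 ordered sum pairs; collecting distinct values, A + A = {-40, -33, -27, -26, -20, -14, -12, -8, -5, -1, 1, 2, 5, 8, 9, 14, 15, 16, 20, 24, 29, 30, 33, 34, 42, 43, 44}, so |A + A| = 27. Thus K = 27/7. For comparison, the minimum possible |A + A| over all 7-element sets is 2·7 − 1 = 13 (so min K = 13/7), attained only by arithmetic progressions.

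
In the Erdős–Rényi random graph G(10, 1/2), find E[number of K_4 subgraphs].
E[# K_4] = C(10, 4) · (1/2)^C(4, 2) = 210 / 2^6 = 105/32 = 3.28125

For each 4-subset S of vertices (there are C(10, 4) = 210 such S), let X_S = 1 if S induces a K_4 (all C(4, 2) = 6 edges present). Then P(X_S = 1) = (1/2)^6 = 1/64. By linearity of expectation, E[# K_4] = C(10, 4) · (1/2)^6 = 210 / 64 = 105/32 = 3.28125.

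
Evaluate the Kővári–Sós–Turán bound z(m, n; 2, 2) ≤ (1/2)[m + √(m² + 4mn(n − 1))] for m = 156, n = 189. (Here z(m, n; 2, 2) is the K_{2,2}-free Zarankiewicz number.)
z(156, 189; 2, 2) ≤ (1/2)[156 + √(156² + 4·156·189·188)] = (1/2)[156 + √22196304] = 2433.6477

Kővári–Sós–Turán: let r_1, ..., r_156 be the row sums and z = Σ r_i the total number of 1s. Each pair of columns can share at most one row with both entries 1 (else a 2×2 all-ones block appears), so Σ_i C(r_i, 2) ≤ C(189, 2) = 17766. By convexity Σ_i C(r_i, 2) ≥ 156·C(z/156, 2) = z(z − 156)/(2·156), giving z² − 156z − 156·189·188 ≤ 0 and hence z ≤ (1/2)[156 + √(24336 + 4·5542992)] = (1/2)[156 + √22196304] ≈ (1/2)(156 + 4711.2954) = 2433.6477.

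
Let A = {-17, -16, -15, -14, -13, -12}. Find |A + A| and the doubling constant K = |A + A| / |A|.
K = |A + A| / |A| = 11/6

Enumerate A + A = {a + b : a, b ∈ A}. With |A| = 6, there are |A|^2 = 36 ordered sum pairs; collecting distinct values, A + A = {-34, -33, -32, -31, -30, -29, -28, -27, -26, -25, -24}, so |A + A| = 11. Thus K = 11/6. Here |A + A| = 2|A| − 1 = 11, the minimum possible — so K = 11/6 is minimal, which holds iff A is an arithmetic progression.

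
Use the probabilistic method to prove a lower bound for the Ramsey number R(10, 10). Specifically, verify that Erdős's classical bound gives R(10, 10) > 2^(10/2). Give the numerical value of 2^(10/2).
2^(10/2) = 32; so R(10, 10) > 32

Colour each edge of K_n uniformly at random with red/blue. The expected number of monochromatic K_10 is C(n, 10) · 2 · 2^(−C(10,2)). If C(n, 10) · 2^(1 − C(10,2)) < 1, then with positive probability no monochromatic K_10 exists, so R(10, 10) > n. The standard estimate C(n, 10) ≤ n^10/10! shows this inequality holds whenever n ≤ 2^(10/2) (since 10! · 2^(C(10,2) − 1) > 2^(10^2/2) ≥ n^10). Hence R(10, 10) > 2^(10/2) = 32.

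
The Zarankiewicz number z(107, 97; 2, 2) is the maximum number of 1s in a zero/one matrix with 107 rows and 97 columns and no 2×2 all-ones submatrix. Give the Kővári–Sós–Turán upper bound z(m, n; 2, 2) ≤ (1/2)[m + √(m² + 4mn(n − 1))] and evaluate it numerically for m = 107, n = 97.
z(107, 97; 2, 2) ≤ (1/2)[107 + √(107² + 4·107·97·96)] = (1/2)[107 + √3996985] = 1053.1231

Kővári–Sós–Turán: let r_1, ..., r_107 be the row sums and z = Σ r_i the total number of 1s. Each pair of columns can share at most one row with both entries 1 (else a 2×2 all-ones block appears), so Σ_i C(r_i, 2) ≤ C(97, 2) = 4656. By convexity Σ_i C(r_i, 2) ≥ 107·C(z/107, 2) = z(z − 107)/(2·107), giving z² − 107z − 107·97·96 ≤ 0 and hence z ≤ (1/2)[107 + √(11449 + 4·996384)] = (1/2)[107 + √3996985] ≈ (1/2)(107 + 1999.2461) = 1053.1231.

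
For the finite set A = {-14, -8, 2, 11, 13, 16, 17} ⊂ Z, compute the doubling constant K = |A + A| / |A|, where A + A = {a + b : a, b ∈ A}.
K = |A + A| / |A| = 27/7

Enumerate A + A = {a + b : a, b ∈ A}. With |A| = 7, there are |A|^2 = 49 ordered sum pairs; collecting distinct values, A + A = {-28, -22, -16, -12, -6, -3, -1, 2, 3, 4, 5, 8, 9, 13, 15, 18, 19, 22, 24, 26, 27, 28, 29, 30, 32, 33, 34}, so |A + A| = 27. Thus K = 27/7. For comparison, the minimum possible |A + A| over all 7-element sets is 2·7 − 1 = 13 (so min K = 13/7), attained only by arithmetic progressions.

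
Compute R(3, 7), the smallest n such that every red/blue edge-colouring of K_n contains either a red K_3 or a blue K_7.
R(3, 7) = 23

Lower bound: an explicit 2-colouring of K_{22} (typically a Paley-type or other structured construction) avoids a red K_3 and a blue K_7, showing R(3, 7) > 22.
Upper bound: the simple Erdős–Szekeres recurrence only gives R(3, 7) ≤ 25; the tight bound R(3, 7) ≤ 23 requires a sharper case analysis (or computer search) of 2-colourings of K_{23}.
Hence R(3, 7) = 23.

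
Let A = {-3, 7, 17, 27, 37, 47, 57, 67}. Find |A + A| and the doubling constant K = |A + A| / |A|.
K = |A + A| / |A| = 15/8

Enumerate A + A = {a + b : a, b ∈ A}. With |A| = 8, there are |A|^2 = 64 ordered sum pairs; collecting distinct values, A + A = {-6, 4, 14, 24, 34, 44, 54, 64, 74, 84, 94, 104, 114, 124, 134}, so |A + A| = 15. Thus K = 15/8. Here |A + A| = 2|A| − 1 = 15, the minimum possible — so K = 15/8 is minimal, which holds iff A is an arithmetic progression.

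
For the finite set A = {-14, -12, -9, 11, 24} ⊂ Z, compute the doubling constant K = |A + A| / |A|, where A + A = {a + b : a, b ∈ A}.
K = |A + A| / |A| = 15/5 = 3

Enumerate A + A = {a + b : a, b ∈ A}. With |A| = 5, there are |A|^2 = 25 ordered sum pairs; collecting distinct values, A + A = {-28, -26, -24, -23, -21, -18, -3, -1, 2, 10, 12, 15, 22, 35, 48}, so |A + A| = 15. Thus K = 15/5 = 3. For comparison, the minimum possible |A + A| over all 5-element sets is 2·5 − 1 = 9 (so min K = 9/5), attained only by arithmetic progressions.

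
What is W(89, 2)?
W(89, 2) = 89 + 1 = 90

A 2-term AP is any pair of integers, so a monochromatic 2-AP exists iff some colour is used at least twice. With 89 colours, the colouring i ↦ i on {1, ..., 89} uses each colour once, avoiding any monochromatic pair, so W(89, 2) > 89. For {1, ..., 90}, pigeonhole forces two integers of the same colour, which form a monochromatic 2-AP. Hence W(89, 2) = 90.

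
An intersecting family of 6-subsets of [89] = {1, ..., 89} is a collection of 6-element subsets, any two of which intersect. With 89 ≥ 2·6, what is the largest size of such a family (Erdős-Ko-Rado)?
max |F| = C(88, 5) = 39175752

Erdős-Ko-Rado (1961): when n ≥ 2k, max |F| = C(n−1, k−1). The bound is attained by the star {A : i ∈ A} for any fixed i ∈ [n]. Here C(89−1, 6−1) = C(88, 5) = 39175752.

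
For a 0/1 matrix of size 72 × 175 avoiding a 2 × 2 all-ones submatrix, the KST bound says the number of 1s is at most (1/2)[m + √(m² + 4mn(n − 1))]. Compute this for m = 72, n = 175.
z(72, 175; 2, 2) ≤ (1/2)[72 + √(72² + 4·72·175·174)] = (1/2)[72 + √8774784] = 1517.1131

Kővári–Sós–Turán: let r_1, ..., r_72 be the row sums and z = Σ r_i the total number of 1s. Each pair of columns can share at most one row with both entries 1 (else a 2×2 all-ones block appears), so Σ_i C(r_i, 2) ≤ C(175, 2) = 15225. By convexity Σ_i C(r_i, 2) ≥ 72·C(z/72, 2) = z(z − 72)/(2·72), giving z² − 72z − 72·175·174 ≤ 0 and hence z ≤ (1/2)[72 + √(5184 + 4·2192400)] = (1/2)[72 + √8774784] ≈ (1/2)(72 + 2962.2262) = 1517.1131.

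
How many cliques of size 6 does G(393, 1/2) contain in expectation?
E[# K_6] = C(393, 6) · (1/2)^C(6, 2) = 4924575638164 / 2^15 = 1231143909541/8192 ≈ 150286121.770142

For each 6-subset S of vertices (there are C(393, 6) = 4924575638164 such S), let X_S = 1 if S induces a K_6 (all C(6, 2) = 15 edges present). Then P(X_S = 1) = (1/2)^15 = 1/32768. By linearity of expectation, E[# K_6] = C(393, 6) · (1/2)^15 = 4924575638164 / 32768 = 1231143909541/8192 ≈ 150286121.770142.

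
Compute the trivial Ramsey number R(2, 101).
R(2, 101) = 101

R(2, k) = k for all k ≥ 2: in a 2-colouring of K_k, either some edge is red (a red K_2) or all edges are blue (a blue K_k). And K_{100} coloured all-blue has no blue K_101, so R(2, 101) > 100. Hence R(2, 101) = 101.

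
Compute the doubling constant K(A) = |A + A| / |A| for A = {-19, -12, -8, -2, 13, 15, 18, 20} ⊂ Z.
K = |A + A| / |A| = 33/8

Enumerate A + A = {a + b : a, b ∈ A}. With |A| = 8, there are |A|^2 = 64 ordered sum pairs; collecting distinct values, A + A = {-38, -31, -27, -24, -21, -20, -16, -14, -10, -6, -4, -1, 1, 3, 5, 6, 7, 8, 10, 11, 12, 13, 16, 18, 26, 28, 30, 31, 33, 35, 36, 38, 40}, so |A + A| = 33. Thus K = 33/8. For comparison, the minimum possible |A + A| over all 8-element sets is 2·8 − 1 = 15 (so min K = 15/8), attained only by arithmetic progressions.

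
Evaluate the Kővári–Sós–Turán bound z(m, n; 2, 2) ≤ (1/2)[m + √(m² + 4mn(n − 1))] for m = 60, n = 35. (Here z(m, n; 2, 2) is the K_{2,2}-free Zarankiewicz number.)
z(60, 35; 2, 2) ≤ (1/2)[60 + √(60² + 4·60·35·34)] = (1/2)[60 + √289200] = 298.8866

Kővári–Sós–Turán: let r_1, ..., r_60 be the row sums and z = Σ r_i the total number of 1s. Each pair of columns can share at most one row with both entries 1 (else a 2×2 all-ones block appears), so Σ_i C(r_i, 2) ≤ C(35, 2) = 595. By convexity Σ_i C(r_i, 2) ≥ 60·C(z/60, 2) = z(z − 60)/(2·60), giving z² − 60z − 60·35·34 ≤ 0 and hence z ≤ (1/2)[60 + √(3600 + 4·71400)] = (1/2)[60 + √289200] ≈ (1/2)(60 + 537.7732) = 298.8866.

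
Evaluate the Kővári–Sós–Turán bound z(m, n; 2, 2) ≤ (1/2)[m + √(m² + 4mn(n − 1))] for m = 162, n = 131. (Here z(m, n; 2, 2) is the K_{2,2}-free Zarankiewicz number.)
z(162, 131; 2, 2) ≤ (1/2)[162 + √(162² + 4·162·131·130)] = (1/2)[162 + √11061684] = 1743.9555

Kővári–Sós–Turán: let r_1, ..., r_162 be the row sums and z = Σ r_i the total number of 1s. Each pair of columns can share at most one row with both entries 1 (else a 2×2 all-ones block appears), so Σ_i C(r_i, 2) ≤ C(131, 2) = 8515. By convexity Σ_i C(r_i, 2) ≥ 162·C(z/162, 2) = z(z − 162)/(2·162), giving z² − 162z − 162·131·130 ≤ 0 and hence z ≤ (1/2)[162 + √(26244 + 4·2758860)] = (1/2)[162 + √11061684] ≈ (1/2)(162 + 3325.911) = 1743.9555.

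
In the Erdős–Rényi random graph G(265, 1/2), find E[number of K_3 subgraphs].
E[# K_3] = C(265, 3) · (1/2)^C(3, 2) = 3066580 / 2^3 = 766645/2 = 383322.5

For each 3-subset S of vertices (there are C(265, 3) = 3066580 such S), let X_S = 1 if S induces a K_3 (all C(3, 2) = 3 edges present). Then P(X_S = 1) = (1/2)^3 = 1/8. By linearity of expectation, E[# K_3] = C(265, 3) · (1/2)^3 = 3066580 / 8 = 766645/2 = 383322.5.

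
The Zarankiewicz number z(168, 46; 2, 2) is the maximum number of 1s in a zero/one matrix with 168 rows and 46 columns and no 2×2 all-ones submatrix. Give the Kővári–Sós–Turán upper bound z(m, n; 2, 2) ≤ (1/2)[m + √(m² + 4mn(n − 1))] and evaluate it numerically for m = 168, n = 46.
z(168, 46; 2, 2) ≤ (1/2)[168 + √(168² + 4·168·46·45)] = (1/2)[168 + √1419264] = 679.6643

Kővári–Sós–Turán: let r_1, ..., r_168 be the row sums and z = Σ r_i the total number of 1s. Each pair of columns can share at most one row with both entries 1 (else a 2×2 all-ones block appears), so Σ_i C(r_i, 2) ≤ C(46, 2) = 1035. By convexity Σ_i C(r_i, 2) ≥ 168·C(z/168, 2) = z(z − 168)/(2·168), giving z² − 168z − 168·46·45 ≤ 0 and hence z ≤ (1/2)[168 + √(28224 + 4·347760)] = (1/2)[168 + √1419264] ≈ (1/2)(168 + 1191.3287) = 679.6643.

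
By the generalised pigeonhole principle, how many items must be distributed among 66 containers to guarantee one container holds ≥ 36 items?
n = (36 − 1)·66 + 1 = 2311

By the generalised pigeonhole principle, to guarantee some box contains ≥ r objects we need more than (r − 1) · k objects total. Threshold: n = (r − 1) · k + 1. With r = 36 and k = 66: n = 35 · 66 + 1 = 2310 + 1 = 2311. For n = 2310 = 35 · 66, we can put exactly 35 objects in every box, avoiding 36 in any single one — so 2311 is tight.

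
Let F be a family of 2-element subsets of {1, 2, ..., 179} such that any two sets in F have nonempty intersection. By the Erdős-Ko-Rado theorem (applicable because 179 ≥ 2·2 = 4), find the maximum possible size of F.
max |F| = C(178, 1) = 178

The Erdős-Ko-Rado theorem states: for n ≥ 2k, an intersecting family of k-subsets of an n-element set has size at most C(n − 1, k − 1), with equality for 'star' families {A ⊆ [n] : |A| = k, i ∈ A} (fix an element i). For n = 179, k = 2: C(178, 1) = 178.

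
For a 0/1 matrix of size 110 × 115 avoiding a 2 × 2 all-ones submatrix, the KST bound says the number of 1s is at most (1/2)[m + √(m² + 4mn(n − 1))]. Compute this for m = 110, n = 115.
z(110, 115; 2, 2) ≤ (1/2)[110 + √(110² + 4·110·115·114)] = (1/2)[110 + √5780500] = 1257.1335

Kővári–Sós–Turán: let r_1, ..., r_110 be the row sums and z = Σ r_i the total number of 1s. Each pair of columns can share at most one row with both entries 1 (else a 2×2 all-ones block appears), so Σ_i C(r_i, 2) ≤ C(115, 2) = 6555. By convexity Σ_i C(r_i, 2) ≥ 110·C(z/110, 2) = z(z − 110)/(2·110), giving z² − 110z − 110·115·114 ≤ 0 and hence z ≤ (1/2)[110 + √(12100 + 4·1442100)] = (1/2)[110 + √5780500] ≈ (1/2)(110 + 2404.267) = 1257.1335.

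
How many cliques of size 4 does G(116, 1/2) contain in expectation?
E[# K_4] = C(116, 4) · (1/2)^C(4, 2) = 7160245 / 2^6 = 111878.828125

For each 4-subset S of vertices (there are C(116, 4) = 7160245 such S), let X_S = 1 if S induces a K_4 (all C(4, 2) = 6 edges present). Then P(X_S = 1) = (1/2)^6 = 1/64. By linearity of expectation, E[# K_4] = C(116, 4) · (1/2)^6 = 7160245 / 64 = 111878.828125.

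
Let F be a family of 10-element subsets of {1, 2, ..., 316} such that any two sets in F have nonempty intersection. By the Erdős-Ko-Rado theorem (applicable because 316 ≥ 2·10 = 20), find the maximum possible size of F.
max |F| = C(315, 9) = 74980055027883005

The Erdős-Ko-Rado theorem states: for n ≥ 2k, an intersecting family of k-subsets of an n-element set has size at most C(n − 1, k − 1), with equality for 'star' families {A ⊆ [n] : |A| = k, i ∈ A} (fix an element i). For n = 316, k = 10: C(315, 9) = 74980055027883005.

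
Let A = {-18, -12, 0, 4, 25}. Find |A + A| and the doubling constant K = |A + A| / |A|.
K = |A + A| / |A| = 15/5 = 3

Enumerate A + A = {a + b : a, b ∈ A}. With |A| = 5, there are |A|^2 = 25 ordered sum pairs; collecting distinct values, A + A = {-36, -30, -24, -18, -14, -12, -8, 0, 4, 7, 8, 13, 25, 29, 50}, so |A + A| = 15. Thus K = 15/5 = 3. For comparison, the minimum possible |A + A| over all 5-element sets is 2·5 − 1 = 9 (so min K = 9/5), attained only by arithmetic progressions.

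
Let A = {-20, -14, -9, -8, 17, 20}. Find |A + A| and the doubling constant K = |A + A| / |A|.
K = |A + A| / |A| = 20/6 = 10/3

Enumerate A + A = {a + b : a, b ∈ A}. With |A| = 6, there are |A|^2 = 36 ordered sum pairs; collecting distinct values, A + A = {-40, -34, -29, -28, -23, -22, -18, -17, -16, -3, 0, 3, 6, 8, 9, 11, 12, 34, 37, 40}, so |A + A| = 20. Thus K = 20/6 = 10/3. For comparison, the minimum possible |A + A| over all 6-element sets is 2·6 − 1 = 11 (so min K = 11/6), attained only by arithmetic progressions.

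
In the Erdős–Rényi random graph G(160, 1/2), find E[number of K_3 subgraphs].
E[# K_3] = C(160, 3) · (1/2)^C(3, 2) = 669920 / 2^3 = 83740

For each 3-subset S of vertices (there are C(160, 3) = 669920 such S), let X_S = 1 if S induces a K_3 (all C(3, 2) = 3 edges present). Then P(X_S = 1) = (1/2)^3 = 1/8. By linearity of expectation, E[# K_3] = C(160, 3) · (1/2)^3 = 669920 / 8 = 83740.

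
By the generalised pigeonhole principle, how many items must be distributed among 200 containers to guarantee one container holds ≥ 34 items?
n = (34 − 1)·200 + 1 = 6601

By the generalised pigeonhole principle, to guarantee some box contains ≥ r objects we need more than (r − 1) · k objects total. Threshold: n = (r − 1) · k + 1. With r = 34 and k = 200: n = 33 · 200 + 1 = 6600 + 1 = 6601. For n = 6600 = 33 · 200, we can put exactly 33 objects in every box, avoiding 34 in any single one — so 6601 is tight.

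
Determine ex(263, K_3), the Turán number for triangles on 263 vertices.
ex(263, K_3) = ⌊263^2/4⌋ = 17292

Mantel (1907): a triangle-free graph on n vertices has at most ⌊n^2/4⌋ edges, with equality for the complete bipartite graph K_{⌊n/2⌋, ⌈n/2⌉}. For n = 263: ⌊263^2/4⌋ = ⌊69169/4⌋ = 17292. The extremal graph is K_{131, 132}, which has 131·132 = 17292 edges.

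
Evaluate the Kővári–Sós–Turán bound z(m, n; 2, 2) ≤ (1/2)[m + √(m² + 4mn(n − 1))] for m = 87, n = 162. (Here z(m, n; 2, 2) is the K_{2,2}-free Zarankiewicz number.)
z(87, 162; 2, 2) ≤ (1/2)[87 + √(87² + 4·87·162·161)] = (1/2)[87 + √9084105] = 1550.4925

Kővári–Sós–Turán: let r_1, ..., r_87 be the row sums and z = Σ r_i the total number of 1s. Each pair of columns can share at most one row with both entries 1 (else a 2×2 all-ones block appears), so Σ_i C(r_i, 2) ≤ C(162, 2) = 13041. By convexity Σ_i C(r_i, 2) ≥ 87·C(z/87, 2) = z(z − 87)/(2·87), giving z² − 87z − 87·162·161 ≤ 0 and hence z ≤ (1/2)[87 + √(7569 + 4·2269134)] = (1/2)[87 + √9084105] ≈ (1/2)(87 + 3013.9849) = 1550.4925.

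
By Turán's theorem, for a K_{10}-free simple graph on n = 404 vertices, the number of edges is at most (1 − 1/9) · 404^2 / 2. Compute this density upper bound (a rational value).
Turán density bound = (8/9) · 404^2/2 = 652864/9 ≈ 72540.4444

Turán's theorem: ex(n, K_{r+1}) is achieved by the complete r-partite Turán graph T(n, r) with parts as balanced as possible, and is at most (1 − 1/r) · n^2/2. For r = 9, n = 404: the density bound is (8/9) · 163216/2 = 652864/9 ≈ 72540.4444. The integer-valued extremum is e(T(404, 9)) = 72540, which is strictly less than the density bound 652864/9 since 9 ∤ 404 (the parts of T(404, 9) cannot all be equal).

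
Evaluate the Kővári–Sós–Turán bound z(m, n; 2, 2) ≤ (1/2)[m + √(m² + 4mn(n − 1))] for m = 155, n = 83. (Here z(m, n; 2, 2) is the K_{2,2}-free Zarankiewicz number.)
z(155, 83; 2, 2) ≤ (1/2)[155 + √(155² + 4·155·83·82)] = (1/2)[155 + √4243745] = 1107.5176

Kővári–Sós–Turán: let r_1, ..., r_155 be the row sums and z = Σ r_i the total number of 1s. Each pair of columns can share at most one row with both entries 1 (else a 2×2 all-ones block appears), so Σ_i C(r_i, 2) ≤ C(83, 2) = 3403. By convexity Σ_i C(r_i, 2) ≥ 155·C(z/155, 2) = z(z − 155)/(2·155), giving z² − 155z − 155·83·82 ≤ 0 and hence z ≤ (1/2)[155 + √(24025 + 4·1054930)] = (1/2)[155 + √4243745] ≈ (1/2)(155 + 2060.0352) = 1107.5176.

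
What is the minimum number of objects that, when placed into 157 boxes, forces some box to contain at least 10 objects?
n = (10 − 1)·157 + 1 = 1414

By the generalised pigeonhole principle, to guarantee some box contains ≥ r objects we need more than (r − 1) · k objects total. Threshold: n = (r − 1) · k + 1. With r = 10 and k = 157: n = 9 · 157 + 1 = 1413 + 1 = 1414. For n = 1413 = 9 · 157, we can put exactly 9 objects in every box, avoiding 10 in any single one — so 1414 is tight.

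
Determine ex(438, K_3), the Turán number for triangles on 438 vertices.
ex(438, K_3) = ⌊438^2/4⌋ = 47961

Mantel (1907): a triangle-free graph on n vertices has at most ⌊n^2/4⌋ edges, with equality for the complete bipartite graph K_{⌊n/2⌋, ⌈n/2⌉}. For n = 438: ⌊438^2/4⌋ = ⌊191844/4⌋ = 47961. The extremal graph is K_{219, 219}, which has 219·219 = 47961 edges.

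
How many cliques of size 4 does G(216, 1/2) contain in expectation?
E[# K_4] = C(216, 4) · (1/2)^C(4, 2) = 88201170 / 2^6 = 44100585/32 = 1378143.28125

For each 4-subset S of vertices (there are C(216, 4) = 88201170 such S), let X_S = 1 if S induces a K_4 (all C(4, 2) = 6 edges present). Then P(X_S = 1) = (1/2)^6 = 1/64. By linearity of expectation, E[# K_4] = C(216, 4) · (1/2)^6 = 88201170 / 64 = 44100585/32 = 1378143.28125.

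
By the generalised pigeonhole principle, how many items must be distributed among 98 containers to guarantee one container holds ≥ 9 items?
n = (9 − 1)·98 + 1 = 785

By the generalised pigeonhole principle, to guarantee some box contains ≥ r objects we need more than (r − 1) · k objects total. Threshold: n = (r − 1) · k + 1. With r = 9 and k = 98: n = 8 · 98 + 1 = 784 + 1 = 785. For n = 784 = 8 · 98, we can put exactly 8 objects in every box, avoiding 9 in any single one — so 785 is tight.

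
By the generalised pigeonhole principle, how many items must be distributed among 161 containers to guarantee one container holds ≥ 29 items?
n = (29 − 1)·161 + 1 = 4509

By the generalised pigeonhole principle, to guarantee some box contains ≥ r objects we need more than (r − 1) · k objects total. Threshold: n = (r − 1) · k + 1. With r = 29 and k = 161: n = 28 · 161 + 1 = 4508 + 1 = 4509. For n = 4508 = 28 · 161, we can put exactly 28 objects in every box, avoiding 29 in any single one — so 4509 is tight.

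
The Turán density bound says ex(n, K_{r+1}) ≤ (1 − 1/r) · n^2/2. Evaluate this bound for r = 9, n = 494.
Turán density bound = (8/9) · 494^2/2 = 976144/9 ≈ 108460.4444

Turán's theorem: ex(n, K_{r+1}) is achieved by the complete r-partite Turán graph T(n, r) with parts as balanced as possible, and is at most (1 − 1/r) · n^2/2. For r = 9, n = 494: the density bound is (8/9) · 244036/2 = 976144/9 ≈ 108460.4444. The integer-valued extremum is e(T(494, 9)) = 108460, which is strictly less than the density bound 976144/9 since 9 ∤ 494 (the parts of T(494, 9) cannot all be equal).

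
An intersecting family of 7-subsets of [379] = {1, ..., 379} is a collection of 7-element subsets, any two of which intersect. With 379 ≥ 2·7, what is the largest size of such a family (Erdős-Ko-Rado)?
max |F| = C(378, 6) = 3893141602350

Erdős-Ko-Rado (1961): when n ≥ 2k, max |F| = C(n−1, k−1). The bound is attained by the star {A : i ∈ A} for any fixed i ∈ [n]. Here C(379−1, 7−1) = C(378, 6) = 3893141602350.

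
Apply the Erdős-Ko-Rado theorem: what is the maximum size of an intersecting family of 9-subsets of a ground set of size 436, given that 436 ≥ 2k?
max |F| = C(435, 8) = 29804160476774970

Erdős-Ko-Rado (1961): when n ≥ 2k, max |F| = C(n−1, k−1). The bound is attained by the star {A : i ∈ A} for any fixed i ∈ [n]. Here C(436−1, 9−1) = C(435, 8) = 29804160476774970.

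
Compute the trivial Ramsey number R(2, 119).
R(2, 119) = 119

R(2, k) = k for all k ≥ 2: in a 2-colouring of K_k, either some edge is red (a red K_2) or all edges are blue (a blue K_k). And K_{118} coloured all-blue has no blue K_119, so R(2, 119) > 118. Hence R(2, 119) = 119.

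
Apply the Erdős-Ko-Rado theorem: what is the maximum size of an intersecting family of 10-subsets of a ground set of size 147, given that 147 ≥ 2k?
max |F| = C(146, 9) = 64593041407180

Erdős-Ko-Rado (1961): when n ≥ 2k, max |F| = C(n−1, k−1). The bound is attained by the star {A : i ∈ A} for any fixed i ∈ [n]. Here C(147−1, 10−1) = C(146, 9) = 64593041407180.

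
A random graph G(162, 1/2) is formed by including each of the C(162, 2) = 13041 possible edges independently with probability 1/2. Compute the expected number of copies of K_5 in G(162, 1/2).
E[# K_5] = C(162, 5) · (1/2)^C(5, 2) = 873642672 / 2^10 = 54602667/64 = 853166.671875

For each 5-subset S of vertices (there are C(162, 5) = 873642672 such S), let X_S = 1 if S induces a K_5 (all C(5, 2) = 10 edges present). Then P(X_S = 1) = (1/2)^10 = 1/1024. By linearity of expectation, E[# K_5] = C(162, 5) · (1/2)^10 = 873642672 / 1024 = 54602667/64 = 853166.671875.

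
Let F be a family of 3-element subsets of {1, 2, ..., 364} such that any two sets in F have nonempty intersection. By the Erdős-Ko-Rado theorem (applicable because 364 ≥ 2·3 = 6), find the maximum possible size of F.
max |F| = C(363, 2) = 65703

Erdős-Ko-Rado (1961): when n ≥ 2k, max |F| = C(n−1, k−1). The bound is attained by the star {A : i ∈ A} for any fixed i ∈ [n]. Here C(364−1, 3−1) = C(363, 2) = 65703.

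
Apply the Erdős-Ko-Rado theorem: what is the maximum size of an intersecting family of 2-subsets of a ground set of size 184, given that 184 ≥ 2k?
max |F| = C(183, 1) = 183

The Erdős-Ko-Rado theorem states: for n ≥ 2k, an intersecting family of k-subsets of an n-element set has size at most C(n − 1, k − 1), with equality for 'star' families {A ⊆ [n] : |A| = k, i ∈ A} (fix an element i). For n = 184, k = 2: C(183, 1) = 183.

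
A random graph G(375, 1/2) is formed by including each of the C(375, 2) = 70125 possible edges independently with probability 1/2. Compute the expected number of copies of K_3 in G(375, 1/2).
E[# K_3] = C(375, 3) · (1/2)^C(3, 2) = 8718875 / 2^3 = 1089859.375

For each 3-subset S of vertices (there are C(375, 3) = 8718875 such S), let X_S = 1 if S induces a K_3 (all C(3, 2) = 3 edges present). Then P(X_S = 1) = (1/2)^3 = 1/8. By linearity of expectation, E[# K_3] = C(375, 3) · (1/2)^3 = 8718875 / 8 = 1089859.375.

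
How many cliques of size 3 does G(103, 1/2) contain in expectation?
E[# K_3] = C(103, 3) · (1/2)^C(3, 2) = 176851 / 2^3 = 22106.375

For each 3-subset S of vertices (there are C(103, 3) = 176851 such S), let X_S = 1 if S induces a K_3 (all C(3, 2) = 3 edges present). Then P(X_S = 1) = (1/2)^3 = 1/8. By linearity of expectation, E[# K_3] = C(103, 3) · (1/2)^3 = 176851 / 8 = 22106.375.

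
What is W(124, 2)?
W(124, 2) = 124 + 1 = 125

A 2-term AP is any pair of integers, so a monochromatic 2-AP exists iff some colour is used at least twice. With 124 colours, the colouring i ↦ i on {1, ..., 124} uses each colour once, avoiding any monochromatic pair, so W(124, 2) > 124. For {1, ..., 125}, pigeonhole forces two integers of the same colour, which form a monochromatic 2-AP. Hence W(124, 2) = 125.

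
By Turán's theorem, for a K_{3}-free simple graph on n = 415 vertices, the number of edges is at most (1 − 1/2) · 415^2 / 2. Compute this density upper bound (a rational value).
Turán density bound = (1/2) · 415^2/2 = 172225/4 ≈ 43056.25

Turán's theorem: ex(n, K_{r+1}) is achieved by the complete r-partite Turán graph T(n, r) with parts as balanced as possible, and is at most (1 − 1/r) · n^2/2. For r = 2, n = 415: the density bound is (1/2) · 172225/2 = 172225/4 ≈ 43056.25. The integer-valued extremum is e(T(415, 2)) = 43056, which is strictly less than the density bound 172225/4 since 2 ∤ 415 (the parts of T(415, 2) cannot all be equal).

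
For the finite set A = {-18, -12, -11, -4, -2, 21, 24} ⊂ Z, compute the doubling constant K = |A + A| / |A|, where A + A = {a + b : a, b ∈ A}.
K = |A + A| / |A| = 27/7

Enumerate A + A = {a + b : a, b ∈ A}. With |A| = 7, there are |A|^2 = 49 ordered sum pairs; collecting distinct values, A + A = {-36, -30, -29, -24, -23, -22, -20, -16, -15, -14, -13, -8, -6, -4, 3, 6, 9, 10, 12, 13, 17, 19, 20, 22, 42, 45, 48}, so |A + A| = 27. Thus K = 27/7. For comparison, the minimum possible |A + A| over all 7-element sets is 2·7 − 1 = 13 (so min K = 13/7), attained only by arithmetic progressions.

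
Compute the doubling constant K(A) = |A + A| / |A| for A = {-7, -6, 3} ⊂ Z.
K = |A + A| / |A| = 6/3 = 2

Enumerate A + A = {a + b : a, b ∈ A}. With |A| = 3, there are |A|^2 = 9 ordered sum pairs; collecting distinct values, A + A = {-14, -13, -12, -4, -3, 6}, so |A + A| = 6. Thus K = 6/3 = 2. For comparison, the minimum possible |A + A| over all 3-element sets is 2·3 − 1 = 5 (so min K = 5/3), attained only by arithmetic progressions.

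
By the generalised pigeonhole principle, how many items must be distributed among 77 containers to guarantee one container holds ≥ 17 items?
n = (17 − 1)·77 + 1 = 1233

By the generalised pigeonhole principle, to guarantee some box contains ≥ r objects we need more than (r − 1) · k objects total. Threshold: n = (r − 1) · k + 1. With r = 17 and k = 77: n = 16 · 77 + 1 = 1232 + 1 = 1233. For n = 1232 = 16 · 77, we can put exactly 16 objects in every box, avoiding 17 in any single one — so 1233 is tight.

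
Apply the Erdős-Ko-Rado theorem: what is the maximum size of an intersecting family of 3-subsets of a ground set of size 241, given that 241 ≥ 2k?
max |F| = C(240, 2) = 28680

Erdős-Ko-Rado (1961): when n ≥ 2k, max |F| = C(n−1, k−1). The bound is attained by the star {A : i ∈ A} for any fixed i ∈ [n]. Here C(241−1, 3−1) = C(240, 2) = 28680.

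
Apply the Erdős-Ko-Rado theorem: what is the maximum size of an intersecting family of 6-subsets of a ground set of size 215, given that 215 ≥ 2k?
max |F| = C(214, 5) = 3568204542

Erdős-Ko-Rado (1961): when n ≥ 2k, max |F| = C(n−1, k−1). The bound is attained by the star {A : i ∈ A} for any fixed i ∈ [n]. Here C(215−1, 6−1) = C(214, 5) = 3568204542.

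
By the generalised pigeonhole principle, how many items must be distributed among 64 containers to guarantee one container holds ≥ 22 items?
n = (22 − 1)·64 + 1 = 1345

By the generalised pigeonhole principle, to guarantee some box contains ≥ r objects we need more than (r − 1) · k objects total. Threshold: n = (r − 1) · k + 1. With r = 22 and k = 64: n = 21 · 64 + 1 = 1344 + 1 = 1345. For n = 1344 = 21 · 64, we can put exactly 21 objects in every box, avoiding 22 in any single one — so 1345 is tight.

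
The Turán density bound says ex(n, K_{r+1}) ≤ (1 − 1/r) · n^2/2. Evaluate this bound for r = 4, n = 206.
Turán density bound = (3/4) · 206^2/2 = 31827/2 ≈ 15913.5

Turán's theorem: ex(n, K_{r+1}) is achieved by the complete r-partite Turán graph T(n, r) with parts as balanced as possible, and is at most (1 − 1/r) · n^2/2. For r = 4, n = 206: the density bound is (3/4) · 42436/2 = 31827/2 ≈ 15913.5. The integer-valued extremum is e(T(206, 4)) = 15913, which is strictly less than the density bound 31827/2 since 4 ∤ 206 (the parts of T(206, 4) cannot all be equal).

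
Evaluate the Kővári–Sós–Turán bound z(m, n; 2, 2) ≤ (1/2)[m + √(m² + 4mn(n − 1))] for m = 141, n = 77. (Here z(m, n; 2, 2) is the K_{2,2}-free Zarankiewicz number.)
z(141, 77; 2, 2) ≤ (1/2)[141 + √(141² + 4·141·77·76)] = (1/2)[141 + √3320409] = 981.5995

Kővári–Sós–Turán: let r_1, ..., r_141 be the row sums and z = Σ r_i the total number of 1s. Each pair of columns can share at most one row with both entries 1 (else a 2×2 all-ones block appears), so Σ_i C(r_i, 2) ≤ C(77, 2) = 2926. By convexity Σ_i C(r_i, 2) ≥ 141·C(z/141, 2) = z(z − 141)/(2·141), giving z² − 141z − 141·77·76 ≤ 0 and hence z ≤ (1/2)[141 + √(19881 + 4·825132)] = (1/2)[141 + √3320409] ≈ (1/2)(141 + 1822.1989) = 981.5995.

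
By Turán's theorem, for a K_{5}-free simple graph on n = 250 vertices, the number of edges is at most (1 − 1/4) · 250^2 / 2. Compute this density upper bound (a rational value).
Turán density bound = (3/4) · 250^2/2 = 46875/2 ≈ 23437.5

Turán's theorem: ex(n, K_{r+1}) is achieved by the complete r-partite Turán graph T(n, r) with parts as balanced as possible, and is at most (1 − 1/r) · n^2/2. For r = 4, n = 250: the density bound is (3/4) · 62500/2 = 46875/2 ≈ 23437.5. The integer-valued extremum is e(T(250, 4)) = 23437, which is strictly less than the density bound 46875/2 since 4 ∤ 250 (the parts of T(250, 4) cannot all be equal).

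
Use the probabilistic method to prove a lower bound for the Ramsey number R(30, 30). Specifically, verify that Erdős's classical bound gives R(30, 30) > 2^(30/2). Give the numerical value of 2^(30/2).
2^(30/2) = 32768; so R(30, 30) > 32768

Colour each edge of K_n uniformly at random with red/blue. The expected number of monochromatic K_30 is C(n, 30) · 2 · 2^(−C(30,2)). If C(n, 30) · 2^(1 − C(30,2)) < 1, then with positive probability no monochromatic K_30 exists, so R(30, 30) > n. The standard estimate C(n, 30) ≤ n^30/30! shows this inequality holds whenever n ≤ 2^(30/2) (since 30! · 2^(C(30,2) − 1) > 2^(30^2/2) ≥ n^30). Hence R(30, 30) > 2^(30/2) = 32768.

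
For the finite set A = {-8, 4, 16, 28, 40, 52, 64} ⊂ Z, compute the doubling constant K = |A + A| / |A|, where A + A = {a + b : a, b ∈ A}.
K = |A + A| / |A| = 13/7

Enumerate A + A = {a + b : a, b ∈ A}. With |A| = 7, there are |A|^2 = 49 ordered sum pairs; collecting distinct values, A + A = {-16, -4, 8, 20, 32, 44, 56, 68, 80, 92, 104, 116, 128}, so |A + A| = 13. Thus K = 13/7. Here |A + A| = 2|A| − 1 = 13, the minimum possible — so K = 13/7 is minimal, which holds iff A is an arithmetic progression.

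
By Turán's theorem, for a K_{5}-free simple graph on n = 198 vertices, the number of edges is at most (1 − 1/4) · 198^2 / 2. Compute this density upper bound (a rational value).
Turán density bound = (3/4) · 198^2/2 = 29403/2 ≈ 14701.5

Turán's theorem: ex(n, K_{r+1}) is achieved by the complete r-partite Turán graph T(n, r) with parts as balanced as possible, and is at most (1 − 1/r) · n^2/2. For r = 4, n = 198: the density bound is (3/4) · 39204/2 = 29403/2 ≈ 14701.5. The integer-valued extremum is e(T(198, 4)) = 14701, which is strictly less than the density bound 29403/2 since 4 ∤ 198 (the parts of T(198, 4) cannot all be equal).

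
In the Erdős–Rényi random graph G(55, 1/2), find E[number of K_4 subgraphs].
E[# K_4] = C(55, 4) · (1/2)^C(4, 2) = 341055 / 2^6 = 5328.984375

For each 4-subset S of vertices (there are C(55, 4) = 341055 such S), let X_S = 1 if S induces a K_4 (all C(4, 2) = 6 edges present). Then P(X_S = 1) = (1/2)^6 = 1/64. By linearity of expectation, E[# K_4] = C(55, 4) · (1/2)^6 = 341055 / 64 = 5328.984375.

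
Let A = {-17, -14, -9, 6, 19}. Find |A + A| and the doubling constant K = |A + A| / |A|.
K = |A + A| / |A| = 15/5 = 3

Enumerate A + A = {a + b : a, b ∈ A}. With |A| = 5, there are |A|^2 = 25 ordered sum pairs; collecting distinct values, A + A = {-34, -31, -28, -26, -23, -18, -11, -8, -3, 2, 5, 10, 12, 25, 38}, so |A + A| = 15. Thus K = 15/5 = 3. For comparison, the minimum possible |A + A| over all 5-element sets is 2·5 − 1 = 9 (so min K = 9/5), attained only by arithmetic progressions.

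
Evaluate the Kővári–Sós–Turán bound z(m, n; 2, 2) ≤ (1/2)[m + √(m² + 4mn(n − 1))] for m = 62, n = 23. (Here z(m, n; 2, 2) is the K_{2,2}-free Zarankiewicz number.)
z(62, 23; 2, 2) ≤ (1/2)[62 + √(62² + 4·62·23·22)] = (1/2)[62 + √129332] = 210.8138

Kővári–Sós–Turán: let r_1, ..., r_62 be the row sums and z = Σ r_i the total number of 1s. Each pair of columns can share at most one row with both entries 1 (else a 2×2 all-ones block appears), so Σ_i C(r_i, 2) ≤ C(23, 2) = 253. By convexity Σ_i C(r_i, 2) ≥ 62·C(z/62, 2) = z(z − 62)/(2·62), giving z² − 62z − 62·23·22 ≤ 0 and hence z ≤ (1/2)[62 + √(3844 + 4·31372)] = (1/2)[62 + √129332] ≈ (1/2)(62 + 359.6276) = 210.8138.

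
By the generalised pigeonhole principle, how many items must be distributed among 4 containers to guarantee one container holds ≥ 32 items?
n = (32 − 1)·4 + 1 = 125

By the generalised pigeonhole principle, to guarantee some box contains ≥ r objects we need more than (r − 1) · k objects total. Threshold: n = (r − 1) · k + 1. With r = 32 and k = 4: n = 31 · 4 + 1 = 124 + 1 = 125. For n = 124 = 31 · 4, we can put exactly 31 objects in every box, avoiding 32 in any single one — so 125 is tight.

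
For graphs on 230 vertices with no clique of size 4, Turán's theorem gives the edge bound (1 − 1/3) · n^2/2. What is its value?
Turán density bound = (2/3) · 230^2/2 = 52900/3 ≈ 17633.3333

Turán's theorem: ex(n, K_{r+1}) is achieved by the complete r-partite Turán graph T(n, r) with parts as balanced as possible, and is at most (1 − 1/r) · n^2/2. For r = 3, n = 230: the density bound is (2/3) · 52900/2 = 52900/3 ≈ 17633.3333. The integer-valued extremum is e(T(230, 3)) = 17633, which is strictly less than the density bound 52900/3 since 3 ∤ 230 (the parts of T(230, 3) cannot all be equal).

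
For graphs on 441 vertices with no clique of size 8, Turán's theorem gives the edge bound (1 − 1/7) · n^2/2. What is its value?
Turán density bound = (6/7) · 441^2/2 = 83349

Turán's theorem: ex(n, K_{r+1}) is achieved by the complete r-partite Turán graph T(n, r) with parts as balanced as possible, and is at most (1 − 1/r) · n^2/2. For r = 7, n = 441: the density bound is (6/7) · 194481/2 = 83349. Since 7 ∣ 441, the Turán graph T(441, 7) has parts of equal size 63, and its edge count e(T(441, 7)) = 83349 attains the density bound exactly.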